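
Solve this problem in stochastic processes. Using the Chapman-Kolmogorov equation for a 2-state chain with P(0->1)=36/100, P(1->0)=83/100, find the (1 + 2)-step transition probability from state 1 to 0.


P^3 = P^1 * P^2
Computing via matrix multiplication of the transition matrix.
Entry (1,0) of P^3 = 0.7023

0.7023


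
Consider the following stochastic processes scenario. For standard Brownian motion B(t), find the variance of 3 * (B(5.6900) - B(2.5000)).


Var(alpha*(B(t)-B(s))) = alpha^2 * (t-s)
= 3^2 * (5.6900 - 2.5000)
= 9 * 3.1900
= 28.7100

28.7100


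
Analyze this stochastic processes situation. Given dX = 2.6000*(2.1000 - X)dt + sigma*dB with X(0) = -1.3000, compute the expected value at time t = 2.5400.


E[X(t)] = mu + (X(0) - mu)*exp(-theta*t)
= 2.1000 + (-1.3000 - 2.1000)*exp(-2.6000*2.5400)
= 2.1000 + -3.4000 * 0.0014
= 2.0954

2.0954


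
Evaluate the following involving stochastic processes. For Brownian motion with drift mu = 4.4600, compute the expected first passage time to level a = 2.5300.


Expected first passage time = a/mu
= 2.5300/4.4600
= 0.5673

0.5673


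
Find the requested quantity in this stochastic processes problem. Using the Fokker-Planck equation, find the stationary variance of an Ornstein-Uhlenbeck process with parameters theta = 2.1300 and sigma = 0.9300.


Stationary variance = sigma^2 / (2*theta)
= 0.9300^2 / (2*2.1300)
= 0.8649 / 4.2600
= 0.2030

0.2030


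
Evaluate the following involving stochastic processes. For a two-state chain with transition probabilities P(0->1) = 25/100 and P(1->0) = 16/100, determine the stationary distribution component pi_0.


Stationary distribution: pi_0 = p10/(p01+p10), pi_1 = p01/(p01+p10)
p01 = 0.2500, p10 = 0.1600
pi_0 = 0.3902

0.3902


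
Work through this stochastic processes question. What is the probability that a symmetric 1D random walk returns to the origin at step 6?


P(S(6) = 0) = C(6,3) / 4^3
= 20 / 64
= 0.3125

0.3125


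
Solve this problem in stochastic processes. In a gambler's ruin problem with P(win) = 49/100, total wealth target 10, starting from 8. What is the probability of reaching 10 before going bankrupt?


Gambler's ruin formula:
r = q/p = 0.5100/0.4900 = 1.0408
P(win) = (1 - r^i)/(1 - r^N)
= (1 - 1.0408^8)/(1 - 1.0408^10)
= 0.7668

0.7668


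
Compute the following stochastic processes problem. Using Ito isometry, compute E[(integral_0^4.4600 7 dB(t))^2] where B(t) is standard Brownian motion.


By Ito isometry: E[(int f dB)^2] = int f^2 dt
= 7^2 * 4.4600
= 49 * 4.4600 = 218.5400

218.5400


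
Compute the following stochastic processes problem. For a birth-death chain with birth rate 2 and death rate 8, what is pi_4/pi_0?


For birth-death process, pi_n/pi_0 = (lambda/mu)^n
= (2/8)^4
= 0.0039

0.0039


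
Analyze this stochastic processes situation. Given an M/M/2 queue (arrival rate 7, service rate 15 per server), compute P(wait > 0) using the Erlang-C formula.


a = lambda/mu = 0.4667
rho = a/c = 0.2333
Erlang-C formula applied:
C(c,a) = 0.0883

0.0883


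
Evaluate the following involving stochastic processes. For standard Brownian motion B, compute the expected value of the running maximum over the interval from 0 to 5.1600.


E(max B(s)) = sqrt(2t/pi)
= sqrt(2*5.1600/pi)
= sqrt(3.2850)
= 1.8124

1.8124


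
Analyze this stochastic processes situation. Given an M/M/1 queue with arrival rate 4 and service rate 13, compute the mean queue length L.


rho = 4/13 = 0.3077
L = rho/(1-rho)
= 0.3077/0.6923
= 0.4444

0.4444


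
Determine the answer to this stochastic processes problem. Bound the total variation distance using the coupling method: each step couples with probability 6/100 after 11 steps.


TV distance bound <= (1-delta)^n
= (1 - 0.0600)^11
= 0.9400^11
= 0.5063

0.5063


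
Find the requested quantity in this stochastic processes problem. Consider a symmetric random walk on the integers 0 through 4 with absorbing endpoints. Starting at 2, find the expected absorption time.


For symmetric RW on 0,...,N with absorbing barriers, E(i) = i*(N-i)
E(2) = 2 * 2 = 4

4


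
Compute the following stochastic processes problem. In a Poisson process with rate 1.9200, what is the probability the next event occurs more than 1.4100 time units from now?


P(X > t) = exp(-lambda * t)
= exp(-1.9200 * 1.4100)
= exp(-2.7072) = 0.0667

0.0667


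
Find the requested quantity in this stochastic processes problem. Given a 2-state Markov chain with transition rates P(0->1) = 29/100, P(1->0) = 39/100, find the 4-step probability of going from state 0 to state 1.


Computing P^4 by matrix multiplication.
P = [[0.7100, 0.2900], [0.3900, 0.6100]]
After raising P to the power 4:
P^4(0,1) = 0.4220

0.4220


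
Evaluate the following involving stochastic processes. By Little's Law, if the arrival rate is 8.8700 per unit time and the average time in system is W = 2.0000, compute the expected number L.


Little's Law: L = lambda * W
= 8.8700 * 2.0000
= 17.7400

17.7400


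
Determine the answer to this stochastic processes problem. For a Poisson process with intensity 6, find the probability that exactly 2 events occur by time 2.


P(N(t)=k) = (lambda*t)^k * exp(-lambda*t) / k!
lambda*t = 12
= 12^2 * exp(-12) / 2!
= 144 * 6.1442e-06 / 2
= 4.4238e-04

4.4238e-04


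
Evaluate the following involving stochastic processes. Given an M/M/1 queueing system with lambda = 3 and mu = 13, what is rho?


rho = lambda/mu
= 3/13
= 0.2308

0.2308


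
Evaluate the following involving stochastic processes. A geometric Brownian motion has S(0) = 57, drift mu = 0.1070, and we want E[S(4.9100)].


E[S(t)] = S(0) * exp(mu * t)
= 57 * exp(0.1070 * 4.9100)
= 57 * 1.6911
= 96.3918

96.3918


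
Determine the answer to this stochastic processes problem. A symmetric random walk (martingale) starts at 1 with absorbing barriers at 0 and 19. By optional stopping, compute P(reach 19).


By optional stopping theorem: E(M at tau) = M(0) = 1
P(hit 19)*19 + P(hit 0)*0 = 1
P(hit 19) = (1 - 0)/(19 - 0) = 1/19 = 0.0526

0.0526


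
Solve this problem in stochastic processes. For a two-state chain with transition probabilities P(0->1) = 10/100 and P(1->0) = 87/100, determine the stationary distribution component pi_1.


Stationary distribution: pi_0 = p10/(p01+p10), pi_1 = p01/(p01+p10)
p01 = 0.1000, p10 = 0.8700
pi_1 = 0.1031

0.1031


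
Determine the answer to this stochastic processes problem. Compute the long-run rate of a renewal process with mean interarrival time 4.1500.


Long-run renewal rate = 1/E(X)
= 1/4.1500
= 0.2410

0.2410


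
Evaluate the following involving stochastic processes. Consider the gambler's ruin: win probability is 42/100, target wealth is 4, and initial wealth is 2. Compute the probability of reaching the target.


Gambler's ruin formula:
r = q/p = 0.5800/0.4200 = 1.3810
P(win) = (1 - r^i)/(1 - r^N)
= (1 - 1.3810^2)/(1 - 1.3810^4)
= 0.3440

0.3440


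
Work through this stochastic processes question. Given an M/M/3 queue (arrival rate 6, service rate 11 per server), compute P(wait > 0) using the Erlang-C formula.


a = lambda/mu = 0.5455
rho = a/c = 0.1818
Erlang-C formula applied:
C(c,a) = 0.0191

0.0191


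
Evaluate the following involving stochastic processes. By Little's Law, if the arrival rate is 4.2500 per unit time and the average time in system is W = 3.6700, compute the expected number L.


Little's Law: L = lambda * W
= 4.2500 * 3.6700
= 15.5975

15.5975


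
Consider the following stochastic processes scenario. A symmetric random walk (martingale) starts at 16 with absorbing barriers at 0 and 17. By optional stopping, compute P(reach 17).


By optional stopping theorem: E(M at tau) = M(0) = 16
P(hit 17)*17 + P(hit 0)*0 = 16
P(hit 17) = (16 - 0)/(17 - 0) = 16/17 = 0.9412

0.9412


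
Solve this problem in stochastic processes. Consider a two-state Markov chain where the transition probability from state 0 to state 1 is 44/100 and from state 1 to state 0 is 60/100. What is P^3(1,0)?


Computing P^3 by matrix multiplication.
P = [[0.5600, 0.4400], [0.6000, 0.4000]]
After raising P to the power 3:
P^3(1,0) = 0.5770

0.5770


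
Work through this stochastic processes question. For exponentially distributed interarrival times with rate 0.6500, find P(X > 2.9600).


P(X > t) = exp(-lambda * t)
= exp(-0.6500 * 2.9600)
= exp(-1.9240) = 0.1460

0.1460


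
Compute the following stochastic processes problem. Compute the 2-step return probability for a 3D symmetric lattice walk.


P(return in 2 steps) = P(reverse first step) = 1/(2d)
= 1/6
= 0.1667

0.1667


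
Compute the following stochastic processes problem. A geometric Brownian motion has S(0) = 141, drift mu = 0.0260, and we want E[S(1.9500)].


E[S(t)] = S(0) * exp(mu * t)
= 141 * exp(0.0260 * 1.9500)
= 141 * 1.0520
= 148.3330

148.3330


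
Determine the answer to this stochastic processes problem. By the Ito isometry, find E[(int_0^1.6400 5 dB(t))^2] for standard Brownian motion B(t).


By Ito isometry: E[(int f dB)^2] = int f^2 dt
= 5^2 * 1.6400
= 25 * 1.6400 = 41.0000

41.0000


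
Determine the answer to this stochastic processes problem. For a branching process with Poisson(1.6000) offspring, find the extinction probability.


Since mu = 1.6000 > 1, extinction prob q < 1.
Solve s = exp(mu*(s-1)) iteratively.
q = 0.3580

0.3580


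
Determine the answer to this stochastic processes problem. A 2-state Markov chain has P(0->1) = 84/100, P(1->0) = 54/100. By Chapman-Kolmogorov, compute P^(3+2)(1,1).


P^5 = P^3 * P^2
Computing via matrix multiplication of the transition matrix.
Entry (1,1) of P^5 = 0.6056

0.6056


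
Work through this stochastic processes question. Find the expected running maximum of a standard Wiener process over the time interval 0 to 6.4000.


E(max B(s)) = sqrt(2t/pi)
= sqrt(2*6.4000/pi)
= sqrt(4.0744)
= 2.0185

2.0185


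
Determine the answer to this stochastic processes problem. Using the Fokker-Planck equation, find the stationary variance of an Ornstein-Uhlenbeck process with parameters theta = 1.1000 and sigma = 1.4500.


Stationary variance = sigma^2 / (2*theta)
= 1.4500^2 / (2*1.1000)
= 2.1025 / 2.2000
= 0.9557

0.9557


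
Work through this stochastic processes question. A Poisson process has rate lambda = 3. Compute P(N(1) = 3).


P(N(t)=k) = (lambda*t)^k * exp(-lambda*t) / k!
lambda*t = 3
= 3^3 * exp(-3) / 3!
= 27 * 0.0498 / 6
= 0.2240

0.2240


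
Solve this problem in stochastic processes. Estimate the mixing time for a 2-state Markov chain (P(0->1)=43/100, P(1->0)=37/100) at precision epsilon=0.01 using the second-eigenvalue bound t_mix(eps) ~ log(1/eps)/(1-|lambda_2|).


lambda_2 = |1 - p01 - p10| = |1 - 0.4300 - 0.3700| = 0.2000
t_mix ~ log(1/eps)/(1 - |lambda_2|)
= log(100)/(1 - 0.2000) = 4.6052/0.8000
= 5.7565

5.7565


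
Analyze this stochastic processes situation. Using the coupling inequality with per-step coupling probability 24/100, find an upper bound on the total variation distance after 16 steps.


TV distance bound <= (1-delta)^n
= (1 - 0.2400)^16
= 0.7600^16
= 0.0124

0.0124


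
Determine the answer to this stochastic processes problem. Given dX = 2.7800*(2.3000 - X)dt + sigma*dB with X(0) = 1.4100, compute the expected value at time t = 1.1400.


E[X(t)] = mu + (X(0) - mu)*exp(-theta*t)
= 2.3000 + (1.4100 - 2.3000)*exp(-2.7800*1.1400)
= 2.3000 + -0.8900 * 0.0420
= 2.2626

2.2626


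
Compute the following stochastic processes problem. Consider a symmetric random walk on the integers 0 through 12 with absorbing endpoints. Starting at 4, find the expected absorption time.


For symmetric RW on 0,...,N with absorbing barriers, E(i) = i*(N-i)
E(4) = 4 * 8 = 32

32


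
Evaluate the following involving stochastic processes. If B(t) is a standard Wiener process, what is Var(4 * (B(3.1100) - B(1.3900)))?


Var(alpha*(B(t)-B(s))) = alpha^2 * (t-s)
= 4^2 * (3.1100 - 1.3900)
= 16 * 1.7200
= 27.5200

27.5200


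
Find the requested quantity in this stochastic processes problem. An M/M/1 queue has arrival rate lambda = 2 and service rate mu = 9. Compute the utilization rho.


rho = lambda/mu
= 2/9
= 0.2222

0.2222


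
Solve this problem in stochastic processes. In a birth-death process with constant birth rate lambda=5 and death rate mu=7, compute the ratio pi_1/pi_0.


For birth-death process, pi_n/pi_0 = (lambda/mu)^n
= (5/7)^1
= 0.7143

0.7143


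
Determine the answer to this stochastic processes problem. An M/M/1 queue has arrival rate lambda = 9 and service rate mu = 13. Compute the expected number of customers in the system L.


rho = 9/13 = 0.6923
L = rho/(1-rho)
= 0.6923/0.3077
= 2.2500

2.2500


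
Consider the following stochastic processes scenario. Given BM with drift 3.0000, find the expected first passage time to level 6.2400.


Expected first passage time = a/mu
= 6.2400/3.0000
= 2.0800

2.0800


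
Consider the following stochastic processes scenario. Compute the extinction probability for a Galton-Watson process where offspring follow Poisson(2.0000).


Since mu = 2.0000 > 1, extinction prob q < 1.
Solve s = exp(mu*(s-1)) iteratively.
q = 0.2032

0.2032


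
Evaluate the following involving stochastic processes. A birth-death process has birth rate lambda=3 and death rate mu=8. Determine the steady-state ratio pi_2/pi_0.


For birth-death process, pi_n/pi_0 = (lambda/mu)^n
= (3/8)^2
= 0.1406

0.1406


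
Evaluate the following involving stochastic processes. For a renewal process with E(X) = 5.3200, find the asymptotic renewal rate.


Long-run renewal rate = 1/E(X)
= 1/5.3200
= 0.1880

0.1880


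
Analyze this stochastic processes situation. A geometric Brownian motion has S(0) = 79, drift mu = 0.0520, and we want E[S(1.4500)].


E[S(t)] = S(0) * exp(mu * t)
= 79 * exp(0.0520 * 1.4500)
= 79 * 1.0783
= 85.1869

85.1869


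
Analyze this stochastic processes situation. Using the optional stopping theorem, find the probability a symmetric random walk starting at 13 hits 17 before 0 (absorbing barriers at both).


By optional stopping theorem: E(M at tau) = M(0) = 13
P(hit 17)*17 + P(hit 0)*0 = 13
P(hit 17) = (13 - 0)/(17 - 0) = 13/17 = 0.7647

0.7647


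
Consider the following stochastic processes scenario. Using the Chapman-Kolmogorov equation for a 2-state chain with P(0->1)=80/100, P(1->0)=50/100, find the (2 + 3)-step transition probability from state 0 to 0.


P^5 = P^2 * P^3
Computing via matrix multiplication of the transition matrix.
Entry (0,0) of P^5 = 0.3831

0.3831


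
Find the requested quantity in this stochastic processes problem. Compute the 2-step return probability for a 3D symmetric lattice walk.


P(return in 2 steps) = P(reverse first step) = 1/(2d)
= 1/6
= 0.1667

0.1667


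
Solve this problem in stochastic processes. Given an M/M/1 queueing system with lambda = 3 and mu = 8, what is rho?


rho = lambda/mu
= 3/8
= 0.3750

0.3750


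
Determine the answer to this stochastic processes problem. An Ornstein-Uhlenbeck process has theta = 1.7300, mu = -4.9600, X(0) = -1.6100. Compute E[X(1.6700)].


E[X(t)] = mu + (X(0) - mu)*exp(-theta*t)
= -4.9600 + (-1.6100 - -4.9600)*exp(-1.7300*1.6700)
= -4.9600 + 3.3500 * 0.0556
= -4.7737

-4.7737


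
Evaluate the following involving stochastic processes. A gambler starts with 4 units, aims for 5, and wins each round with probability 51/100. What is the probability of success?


Gambler's ruin formula:
r = q/p = 0.4900/0.5100 = 0.9608
P(win) = (1 - r^i)/(1 - r^N)
= (1 - 0.9608^4)/(1 - 0.9608^5)
= 0.8157

0.8157


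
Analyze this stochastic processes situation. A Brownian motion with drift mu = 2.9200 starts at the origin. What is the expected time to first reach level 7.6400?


Expected first passage time = a/mu
= 7.6400/2.9200
= 2.6164

2.6164


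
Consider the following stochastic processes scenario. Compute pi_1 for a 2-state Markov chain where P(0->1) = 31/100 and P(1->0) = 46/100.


Stationary distribution: pi_0 = p10/(p01+p10), pi_1 = p01/(p01+p10)
p01 = 0.3100, p10 = 0.4600
pi_1 = 0.4026

0.4026


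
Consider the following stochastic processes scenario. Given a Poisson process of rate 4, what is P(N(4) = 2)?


P(N(t)=k) = (lambda*t)^k * exp(-lambda*t) / k!
lambda*t = 16
= 16^2 * exp(-16) / 2!
= 256 * 1.1254e-07 / 2
= 1.4405e-05

1.4405e-05


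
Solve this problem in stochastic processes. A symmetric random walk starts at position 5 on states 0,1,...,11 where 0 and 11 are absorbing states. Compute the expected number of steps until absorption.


For symmetric RW on 0,...,N with absorbing barriers, E(i) = i*(N-i)
E(5) = 5 * 6 = 30

30


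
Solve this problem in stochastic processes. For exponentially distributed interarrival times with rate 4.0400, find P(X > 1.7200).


P(X > t) = exp(-lambda * t)
= exp(-4.0400 * 1.7200)
= exp(-6.9488) = 9.5979e-04

9.5979e-04


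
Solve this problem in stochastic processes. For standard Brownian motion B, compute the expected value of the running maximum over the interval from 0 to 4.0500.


E(max B(s)) = sqrt(2t/pi)
= sqrt(2*4.0500/pi)
= sqrt(2.5783)
= 1.6057

1.6057


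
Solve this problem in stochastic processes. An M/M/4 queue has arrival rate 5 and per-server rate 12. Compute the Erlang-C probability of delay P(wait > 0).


a = lambda/mu = 0.4167
rho = a/c = 0.1042
Erlang-C formula applied:
C(c,a) = 9.2417e-04

9.2417e-04


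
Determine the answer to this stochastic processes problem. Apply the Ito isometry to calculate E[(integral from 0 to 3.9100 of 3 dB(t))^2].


By Ito isometry: E[(int f dB)^2] = int f^2 dt
= 3^2 * 3.9100
= 9 * 3.9100 = 35.1900

35.1900


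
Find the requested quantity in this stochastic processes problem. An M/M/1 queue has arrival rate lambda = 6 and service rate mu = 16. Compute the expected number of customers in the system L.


rho = 6/16 = 0.3750
L = rho/(1-rho)
= 0.3750/0.6250
= 0.6000

0.6000


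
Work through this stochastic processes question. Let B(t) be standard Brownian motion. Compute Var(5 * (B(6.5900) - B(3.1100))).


Var(alpha*(B(t)-B(s))) = alpha^2 * (t-s)
= 5^2 * (6.5900 - 3.1100)
= 25 * 3.4800
= 87.0000

87.0000


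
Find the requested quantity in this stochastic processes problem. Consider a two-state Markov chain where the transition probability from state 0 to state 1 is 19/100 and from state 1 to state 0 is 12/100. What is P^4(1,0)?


Computing P^4 by matrix multiplication.
P = [[0.8100, 0.1900], [0.1200, 0.8800]]
After raising P to the power 4:
P^4(1,0) = 0.2994

0.2994


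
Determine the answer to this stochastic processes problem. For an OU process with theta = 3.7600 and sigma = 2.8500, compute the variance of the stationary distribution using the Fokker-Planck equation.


Stationary variance = sigma^2 / (2*theta)
= 2.8500^2 / (2*3.7600)
= 8.1225 / 7.5200
= 1.0801

1.0801


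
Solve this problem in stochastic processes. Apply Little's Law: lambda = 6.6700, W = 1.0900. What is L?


Little's Law: L = lambda * W
= 6.6700 * 1.0900
= 7.2703

7.2703


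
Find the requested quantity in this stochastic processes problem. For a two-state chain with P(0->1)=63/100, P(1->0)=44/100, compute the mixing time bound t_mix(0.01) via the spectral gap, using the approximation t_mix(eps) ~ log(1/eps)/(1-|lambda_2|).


lambda_2 = |1 - p01 - p10| = |1 - 0.6300 - 0.4400| = 0.0700
t_mix ~ log(1/eps)/(1 - |lambda_2|)
= log(100)/(1 - 0.0700) = 4.6052/0.9300
= 4.9518

4.9518


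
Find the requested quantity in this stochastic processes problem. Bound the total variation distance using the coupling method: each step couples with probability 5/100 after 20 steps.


TV distance bound <= (1-delta)^n
= (1 - 0.0500)^20
= 0.9500^20
= 0.3585

0.3585


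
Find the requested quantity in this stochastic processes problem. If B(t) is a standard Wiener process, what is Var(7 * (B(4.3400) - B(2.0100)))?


Var(alpha*(B(t)-B(s))) = alpha^2 * (t-s)
= 7^2 * (4.3400 - 2.0100)
= 49 * 2.3300
= 114.1700

114.1700


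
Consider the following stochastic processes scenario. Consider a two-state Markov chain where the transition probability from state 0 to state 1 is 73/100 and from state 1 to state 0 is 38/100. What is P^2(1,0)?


Computing P^2 by matrix multiplication.
P = [[0.2700, 0.7300], [0.3800, 0.6200]]
After raising P to the power 2:
P^2(1,0) = 0.3382

0.3382


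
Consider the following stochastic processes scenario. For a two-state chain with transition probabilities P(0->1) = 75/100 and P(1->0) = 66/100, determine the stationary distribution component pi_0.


Stationary distribution: pi_0 = p10/(p01+p10), pi_1 = p01/(p01+p10)
p01 = 0.7500, p10 = 0.6600
pi_0 = 0.4681

0.4681


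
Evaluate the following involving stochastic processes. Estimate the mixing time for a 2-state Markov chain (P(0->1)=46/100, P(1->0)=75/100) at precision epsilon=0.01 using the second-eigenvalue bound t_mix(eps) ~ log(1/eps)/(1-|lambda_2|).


lambda_2 = |1 - p01 - p10| = |1 - 0.4600 - 0.7500| = 0.2100
t_mix ~ log(1/eps)/(1 - |lambda_2|)
= log(100)/(1 - 0.2100) = 4.6052/0.7900
= 5.8293

5.8293


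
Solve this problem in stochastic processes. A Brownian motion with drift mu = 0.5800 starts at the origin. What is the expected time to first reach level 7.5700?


Expected first passage time = a/mu
= 7.5700/0.5800
= 13.0517

13.0517


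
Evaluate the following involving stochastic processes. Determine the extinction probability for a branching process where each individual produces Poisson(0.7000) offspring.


Since mu = 0.7000 <= 1, extinction probability = 1.

1.0000


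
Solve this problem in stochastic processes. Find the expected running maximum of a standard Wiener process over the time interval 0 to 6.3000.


E(max B(s)) = sqrt(2t/pi)
= sqrt(2*6.3000/pi)
= sqrt(4.0107)
= 2.0027

2.0027


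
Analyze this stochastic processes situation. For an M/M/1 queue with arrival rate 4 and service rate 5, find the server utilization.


rho = lambda/mu
= 4/5
= 0.8000

0.8000


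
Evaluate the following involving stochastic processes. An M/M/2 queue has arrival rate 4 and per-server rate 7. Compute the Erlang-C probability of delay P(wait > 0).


a = lambda/mu = 0.5714
rho = a/c = 0.2857
Erlang-C formula applied:
C(c,a) = 0.1270

0.1270


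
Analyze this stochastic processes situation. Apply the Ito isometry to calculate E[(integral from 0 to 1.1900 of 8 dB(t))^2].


By Ito isometry: E[(int f dB)^2] = int f^2 dt
= 8^2 * 1.1900
= 64 * 1.1900 = 76.1600

76.1600


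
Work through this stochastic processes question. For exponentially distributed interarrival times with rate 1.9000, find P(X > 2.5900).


P(X > t) = exp(-lambda * t)
= exp(-1.9000 * 2.5900)
= exp(-4.9210) = 0.0073

0.0073


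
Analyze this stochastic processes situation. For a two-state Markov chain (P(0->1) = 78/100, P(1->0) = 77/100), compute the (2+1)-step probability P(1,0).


P^3 = P^2 * P^1
Computing via matrix multiplication of the transition matrix.
Entry (1,0) of P^3 = 0.5794

0.5794


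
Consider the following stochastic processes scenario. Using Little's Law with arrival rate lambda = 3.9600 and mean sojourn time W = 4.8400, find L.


Little's Law: L = lambda * W
= 3.9600 * 4.8400
= 19.1664

19.1664


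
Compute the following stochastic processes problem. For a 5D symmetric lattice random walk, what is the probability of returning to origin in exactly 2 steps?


P(return in 2 steps) = P(reverse first step) = 1/(2d)
= 1/10
= 0.1000

0.1000


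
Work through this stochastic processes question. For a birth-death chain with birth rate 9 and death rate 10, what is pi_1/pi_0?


For birth-death process, pi_n/pi_0 = (lambda/mu)^n
= (9/10)^1
= 0.9000

0.9000


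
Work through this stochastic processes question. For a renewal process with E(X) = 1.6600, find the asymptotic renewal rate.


Long-run renewal rate = 1/E(X)
= 1/1.6600
= 0.6024

0.6024


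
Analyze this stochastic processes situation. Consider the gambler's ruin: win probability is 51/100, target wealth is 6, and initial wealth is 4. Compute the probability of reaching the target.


Gambler's ruin formula:
r = q/p = 0.4900/0.5100 = 0.9608
P(win) = (1 - r^i)/(1 - r^N)
= (1 - 0.9608^4)/(1 - 0.9608^6)
= 0.6930

0.6930


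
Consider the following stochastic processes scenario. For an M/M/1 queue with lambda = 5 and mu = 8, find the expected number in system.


rho = 5/8 = 0.6250
L = rho/(1-rho)
= 0.6250/0.3750
= 1.6667

1.6667


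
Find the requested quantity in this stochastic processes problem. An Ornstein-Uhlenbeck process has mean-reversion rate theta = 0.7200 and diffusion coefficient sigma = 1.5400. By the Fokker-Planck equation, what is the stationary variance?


Stationary variance = sigma^2 / (2*theta)
= 1.5400^2 / (2*0.7200)
= 2.3716 / 1.4400
= 1.6469

1.6469


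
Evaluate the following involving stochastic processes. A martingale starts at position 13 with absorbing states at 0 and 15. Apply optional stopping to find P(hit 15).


By optional stopping theorem: E(M at tau) = M(0) = 13
P(hit 15)*15 + P(hit 0)*0 = 13
P(hit 15) = (13 - 0)/(15 - 0) = 13/15 = 0.8667

0.8667


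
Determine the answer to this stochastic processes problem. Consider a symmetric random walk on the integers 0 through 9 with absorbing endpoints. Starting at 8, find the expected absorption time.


For symmetric RW on 0,...,N with absorbing barriers, E(i) = i*(N-i)
E(8) = 8 * 1 = 8

8


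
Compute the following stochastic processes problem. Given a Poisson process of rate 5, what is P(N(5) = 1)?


P(N(t)=k) = (lambda*t)^k * exp(-lambda*t) / k!
lambda*t = 25
= 25^1 * exp(-25) / 1!
= 25 * 1.3888e-11 / 1
= 3.4720e-10

3.4720e-10


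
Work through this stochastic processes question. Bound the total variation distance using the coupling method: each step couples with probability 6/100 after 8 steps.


TV distance bound <= (1-delta)^n
= (1 - 0.0600)^8
= 0.9400^8
= 0.6096

0.6096


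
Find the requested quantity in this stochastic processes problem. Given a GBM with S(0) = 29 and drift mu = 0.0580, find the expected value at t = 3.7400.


E[S(t)] = S(0) * exp(mu * t)
= 29 * exp(0.0580 * 3.7400)
= 29 * 1.2422
= 36.0251

36.0251


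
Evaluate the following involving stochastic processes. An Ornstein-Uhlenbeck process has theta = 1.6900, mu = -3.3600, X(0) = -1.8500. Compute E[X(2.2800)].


E[X(t)] = mu + (X(0) - mu)*exp(-theta*t)
= -3.3600 + (-1.8500 - -3.3600)*exp(-1.6900*2.2800)
= -3.3600 + 1.5100 * 0.0212
= -3.3280

-3.3280


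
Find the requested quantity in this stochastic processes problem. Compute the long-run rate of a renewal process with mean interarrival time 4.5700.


Long-run renewal rate = 1/E(X)
= 1/4.5700
= 0.2188

0.2188


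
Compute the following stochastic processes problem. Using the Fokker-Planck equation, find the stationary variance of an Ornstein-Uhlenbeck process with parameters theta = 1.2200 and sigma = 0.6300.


Stationary variance = sigma^2 / (2*theta)
= 0.6300^2 / (2*1.2200)
= 0.3969 / 2.4400
= 0.1627

0.1627


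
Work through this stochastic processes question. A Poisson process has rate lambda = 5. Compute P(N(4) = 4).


P(N(t)=k) = (lambda*t)^k * exp(-lambda*t) / k!
lambda*t = 20
= 20^4 * exp(-20) / 4!
= 160000 * 2.0612e-09 / 24
= 1.3741e-05

1.3741e-05


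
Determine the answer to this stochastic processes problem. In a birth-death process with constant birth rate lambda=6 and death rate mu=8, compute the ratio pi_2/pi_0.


For birth-death process, pi_n/pi_0 = (lambda/mu)^n
= (6/8)^2
= 0.5625

0.5625


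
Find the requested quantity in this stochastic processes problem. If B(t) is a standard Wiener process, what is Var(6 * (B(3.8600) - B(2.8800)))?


Var(alpha*(B(t)-B(s))) = alpha^2 * (t-s)
= 6^2 * (3.8600 - 2.8800)
= 36 * 0.9800
= 35.2800

35.2800


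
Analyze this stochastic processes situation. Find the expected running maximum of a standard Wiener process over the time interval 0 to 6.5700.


E(max B(s)) = sqrt(2t/pi)
= sqrt(2*6.5700/pi)
= sqrt(4.1826)
= 2.0451

2.0451


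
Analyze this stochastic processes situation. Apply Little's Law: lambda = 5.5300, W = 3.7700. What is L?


Little's Law: L = lambda * W
= 5.5300 * 3.7700
= 20.8481

20.8481


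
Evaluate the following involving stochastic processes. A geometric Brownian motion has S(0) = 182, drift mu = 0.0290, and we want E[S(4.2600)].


E[S(t)] = S(0) * exp(mu * t)
= 182 * exp(0.0290 * 4.2600)
= 182 * 1.1315
= 205.9321

205.9321


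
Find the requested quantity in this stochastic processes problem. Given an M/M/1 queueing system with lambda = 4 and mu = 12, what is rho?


rho = lambda/mu
= 4/12
= 0.3333

0.3333


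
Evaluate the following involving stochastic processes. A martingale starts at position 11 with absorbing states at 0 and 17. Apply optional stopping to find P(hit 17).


By optional stopping theorem: E(M at tau) = M(0) = 11
P(hit 17)*17 + P(hit 0)*0 = 11
P(hit 17) = (11 - 0)/(17 - 0) = 11/17 = 0.6471

0.6471


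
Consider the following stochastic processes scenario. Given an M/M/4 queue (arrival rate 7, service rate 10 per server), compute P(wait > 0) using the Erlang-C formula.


a = lambda/mu = 0.7000
rho = a/c = 0.1750
Erlang-C formula applied:
C(c,a) = 0.0060

0.0060


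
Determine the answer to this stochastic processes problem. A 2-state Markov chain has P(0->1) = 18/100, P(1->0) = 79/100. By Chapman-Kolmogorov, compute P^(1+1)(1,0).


P^2 = P^1 * P^1
Computing via matrix multiplication of the transition matrix.
Entry (1,0) of P^2 = 0.8137

0.8137


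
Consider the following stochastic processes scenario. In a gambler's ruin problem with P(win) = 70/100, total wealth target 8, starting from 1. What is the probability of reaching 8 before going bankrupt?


Gambler's ruin formula:
r = q/p = 0.3000/0.7000 = 0.4286
P(win) = (1 - r^i)/(1 - r^N)
= (1 - 0.4286^1)/(1 - 0.4286^8)
= 0.5721

0.5721


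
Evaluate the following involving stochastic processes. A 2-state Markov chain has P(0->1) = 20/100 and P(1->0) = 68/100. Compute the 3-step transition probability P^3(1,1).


Computing P^3 by matrix multiplication.
P = [[0.8000, 0.2000], [0.6800, 0.3200]]
After raising P to the power 3:
P^3(1,1) = 0.2286

0.2286


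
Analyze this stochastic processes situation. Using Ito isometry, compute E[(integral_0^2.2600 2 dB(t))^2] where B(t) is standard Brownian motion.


By Ito isometry: E[(int f dB)^2] = int f^2 dt
= 2^2 * 2.2600
= 4 * 2.2600 = 9.0400

9.0400


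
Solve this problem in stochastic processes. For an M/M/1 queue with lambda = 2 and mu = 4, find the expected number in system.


rho = 2/4 = 0.5000
L = rho/(1-rho)
= 0.5000/0.5000
= 1.0000

1.0000


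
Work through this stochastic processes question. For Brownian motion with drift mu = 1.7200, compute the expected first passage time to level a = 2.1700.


Expected first passage time = a/mu
= 2.1700/1.7200
= 1.2616

1.2616


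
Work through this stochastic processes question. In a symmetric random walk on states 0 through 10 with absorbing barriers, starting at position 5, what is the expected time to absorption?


For symmetric RW on 0,...,N with absorbing barriers, E(i) = i*(N-i)
E(5) = 5 * 5 = 25

25


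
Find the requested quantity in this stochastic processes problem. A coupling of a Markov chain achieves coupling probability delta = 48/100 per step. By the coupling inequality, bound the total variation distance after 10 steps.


TV distance bound <= (1-delta)^n
= (1 - 0.4800)^10
= 0.5200^10
= 0.0014

0.0014


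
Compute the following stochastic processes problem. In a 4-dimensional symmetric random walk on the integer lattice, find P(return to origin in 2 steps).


P(return in 2 steps) = P(reverse first step) = 1/(2d)
= 1/8
= 0.1250

0.1250


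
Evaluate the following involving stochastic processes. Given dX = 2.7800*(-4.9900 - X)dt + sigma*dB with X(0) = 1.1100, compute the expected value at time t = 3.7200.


E[X(t)] = mu + (X(0) - mu)*exp(-theta*t)
= -4.9900 + (1.1100 - -4.9900)*exp(-2.7800*3.7200)
= -4.9900 + 6.1000 * 3.2263e-05
= -4.9898

-4.9898


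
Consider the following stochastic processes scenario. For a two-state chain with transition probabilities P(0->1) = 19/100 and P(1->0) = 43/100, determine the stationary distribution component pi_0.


Stationary distribution: pi_0 = p10/(p01+p10), pi_1 = p01/(p01+p10)
p01 = 0.1900, p10 = 0.4300
pi_0 = 0.6935

0.6935


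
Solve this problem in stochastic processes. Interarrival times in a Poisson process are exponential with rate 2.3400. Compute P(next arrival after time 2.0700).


P(X > t) = exp(-lambda * t)
= exp(-2.3400 * 2.0700)
= exp(-4.8438) = 0.0079

0.0079


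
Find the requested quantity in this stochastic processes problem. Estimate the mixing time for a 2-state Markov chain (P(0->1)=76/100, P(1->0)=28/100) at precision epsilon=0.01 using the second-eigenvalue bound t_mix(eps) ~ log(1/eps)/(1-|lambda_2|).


lambda_2 = |1 - p01 - p10| = |1 - 0.7600 - 0.2800| = 0.0400
t_mix ~ log(1/eps)/(1 - |lambda_2|)
= log(100)/(1 - 0.0400) = 4.6052/0.9600
= 4.7971

4.7971


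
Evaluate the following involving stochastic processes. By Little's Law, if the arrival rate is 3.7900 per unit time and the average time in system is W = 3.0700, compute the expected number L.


Little's Law: L = lambda * W
= 3.7900 * 3.0700
= 11.6353

11.6353


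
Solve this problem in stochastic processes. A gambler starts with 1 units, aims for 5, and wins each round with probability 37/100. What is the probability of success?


Gambler's ruin formula:
r = q/p = 0.6300/0.3700 = 1.7027
P(win) = (1 - r^i)/(1 - r^N)
= (1 - 1.7027^1)/(1 - 1.7027^5)
= 0.0528

0.0528


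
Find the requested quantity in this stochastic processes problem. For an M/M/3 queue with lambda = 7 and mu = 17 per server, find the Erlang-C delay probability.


a = lambda/mu = 0.4118
rho = a/c = 0.1373
Erlang-C formula applied:
C(c,a) = 0.0089

0.0089


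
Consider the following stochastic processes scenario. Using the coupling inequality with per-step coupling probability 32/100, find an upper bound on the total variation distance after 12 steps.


TV distance bound <= (1-delta)^n
= (1 - 0.3200)^12
= 0.6800^12
= 0.0098

0.0098


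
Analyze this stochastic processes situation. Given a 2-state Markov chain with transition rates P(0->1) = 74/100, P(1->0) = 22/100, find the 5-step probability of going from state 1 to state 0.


Computing P^5 by matrix multiplication.
P = [[0.2600, 0.7400], [0.2200, 0.7800]]
After raising P to the power 5:
P^5(1,0) = 0.2292

0.2292


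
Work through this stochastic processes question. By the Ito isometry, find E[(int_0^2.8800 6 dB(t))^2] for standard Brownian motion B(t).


By Ito isometry: E[(int f dB)^2] = int f^2 dt
= 6^2 * 2.8800
= 36 * 2.8800 = 103.6800

103.6800


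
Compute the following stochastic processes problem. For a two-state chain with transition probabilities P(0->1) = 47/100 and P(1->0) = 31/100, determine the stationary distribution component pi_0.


Stationary distribution: pi_0 = p10/(p01+p10), pi_1 = p01/(p01+p10)
p01 = 0.4700, p10 = 0.3100
pi_0 = 0.3974

0.3974


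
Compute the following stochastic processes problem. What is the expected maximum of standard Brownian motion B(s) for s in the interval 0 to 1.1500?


E(max B(s)) = sqrt(2t/pi)
= sqrt(2*1.1500/pi)
= sqrt(0.7321)
= 0.8556

0.8556


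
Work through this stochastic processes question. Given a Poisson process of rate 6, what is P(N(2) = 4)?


P(N(t)=k) = (lambda*t)^k * exp(-lambda*t) / k!
lambda*t = 12
= 12^4 * exp(-12) / 4!
= 20736 * 6.1442e-06 / 24
= 0.0053

0.0053


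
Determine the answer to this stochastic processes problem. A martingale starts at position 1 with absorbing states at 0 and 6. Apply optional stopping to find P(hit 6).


By optional stopping theorem: E(M at tau) = M(0) = 1
P(hit 6)*6 + P(hit 0)*0 = 1
P(hit 6) = (1 - 0)/(6 - 0) = 1/6 = 0.1667

0.1667


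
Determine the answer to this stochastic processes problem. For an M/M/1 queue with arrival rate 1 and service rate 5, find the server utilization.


rho = lambda/mu
= 1/5
= 0.2000

0.2000


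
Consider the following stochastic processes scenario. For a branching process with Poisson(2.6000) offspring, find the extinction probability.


Since mu = 2.6000 > 1, extinction prob q < 1.
Solve s = exp(mu*(s-1)) iteratively.
q = 0.0951

0.0951


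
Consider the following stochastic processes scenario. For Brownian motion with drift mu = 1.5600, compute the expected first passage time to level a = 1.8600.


Expected first passage time = a/mu
= 1.8600/1.5600
= 1.1923

1.1923


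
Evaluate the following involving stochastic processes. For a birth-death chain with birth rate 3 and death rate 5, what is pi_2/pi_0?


For birth-death process, pi_n/pi_0 = (lambda/mu)^n
= (3/5)^2
= 0.3600

0.3600


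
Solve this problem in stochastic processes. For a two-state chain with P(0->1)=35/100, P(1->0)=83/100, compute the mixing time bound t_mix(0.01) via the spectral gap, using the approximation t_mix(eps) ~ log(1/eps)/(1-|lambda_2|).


lambda_2 = |1 - p01 - p10| = |1 - 0.3500 - 0.8300| = 0.1800
t_mix ~ log(1/eps)/(1 - |lambda_2|)
= log(100)/(1 - 0.1800) = 4.6052/0.8200
= 5.6161

5.6161


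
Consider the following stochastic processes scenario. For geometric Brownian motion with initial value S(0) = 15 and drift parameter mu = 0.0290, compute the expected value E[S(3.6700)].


E[S(t)] = S(0) * exp(mu * t)
= 15 * exp(0.0290 * 3.6700)
= 15 * 1.1123
= 16.6845

16.6845


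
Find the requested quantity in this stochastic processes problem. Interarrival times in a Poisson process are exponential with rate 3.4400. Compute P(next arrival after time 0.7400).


P(X > t) = exp(-lambda * t)
= exp(-3.4400 * 0.7400)
= exp(-2.5456) = 0.0784

0.0784


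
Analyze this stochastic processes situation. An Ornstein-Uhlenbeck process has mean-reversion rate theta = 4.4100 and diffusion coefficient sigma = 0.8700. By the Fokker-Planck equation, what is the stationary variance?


Stationary variance = sigma^2 / (2*theta)
= 0.8700^2 / (2*4.4100)
= 0.7569 / 8.8200
= 0.0858

0.0858


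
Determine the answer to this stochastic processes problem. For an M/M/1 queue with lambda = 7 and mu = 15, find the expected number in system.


rho = 7/15 = 0.4667
L = rho/(1-rho)
= 0.4667/0.5333
= 0.8750

0.8750


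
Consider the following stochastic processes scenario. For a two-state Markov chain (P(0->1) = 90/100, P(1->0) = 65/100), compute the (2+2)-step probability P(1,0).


P^4 = P^2 * P^2
Computing via matrix multiplication of the transition matrix.
Entry (1,0) of P^4 = 0.3810

0.3810


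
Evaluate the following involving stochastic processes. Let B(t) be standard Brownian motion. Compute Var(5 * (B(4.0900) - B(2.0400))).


Var(alpha*(B(t)-B(s))) = alpha^2 * (t-s)
= 5^2 * (4.0900 - 2.0400)
= 25 * 2.0500
= 51.2500

51.2500


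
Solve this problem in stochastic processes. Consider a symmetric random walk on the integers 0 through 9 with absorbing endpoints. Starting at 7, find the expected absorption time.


For symmetric RW on 0,...,N with absorbing barriers, E(i) = i*(N-i)
E(7) = 7 * 2 = 14

14


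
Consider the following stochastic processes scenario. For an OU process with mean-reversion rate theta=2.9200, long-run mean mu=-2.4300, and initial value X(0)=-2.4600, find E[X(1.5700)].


E[X(t)] = mu + (X(0) - mu)*exp(-theta*t)
= -2.4300 + (-2.4600 - -2.4300)*exp(-2.9200*1.5700)
= -2.4300 + -0.0300 * 0.0102
= -2.4303

-2.4303


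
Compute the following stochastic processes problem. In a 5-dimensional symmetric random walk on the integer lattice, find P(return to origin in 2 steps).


P(return in 2 steps) = P(reverse first step) = 1/(2d)
= 1/10
= 0.1000

0.1000
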